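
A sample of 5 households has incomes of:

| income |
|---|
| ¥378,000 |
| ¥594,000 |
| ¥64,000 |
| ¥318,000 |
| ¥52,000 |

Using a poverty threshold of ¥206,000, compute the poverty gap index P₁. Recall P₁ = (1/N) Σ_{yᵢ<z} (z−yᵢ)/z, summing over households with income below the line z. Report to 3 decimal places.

Below z: ¥52,000, ¥64,000 (q = 2 of N = 5).
Normalized shortfalls: (206000−52000)/206000 = 0.7476; (206000−64000)/206000 = 0.6893.
Sum of shortfalls = 1.436893; P₁ averages over all N: 1.436893 / 5 = 0.287.

0.287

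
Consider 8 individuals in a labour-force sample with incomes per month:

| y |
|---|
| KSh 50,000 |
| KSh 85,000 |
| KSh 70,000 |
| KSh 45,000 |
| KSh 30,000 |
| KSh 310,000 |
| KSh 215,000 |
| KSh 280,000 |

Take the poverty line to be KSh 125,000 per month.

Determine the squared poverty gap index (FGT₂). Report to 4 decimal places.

0.2054

Poor units: KSh 30,000, KSh 45,000, KSh 50,000, KSh 70,000, KSh 85,000 (q = 5 of N = 8).
Relative gaps: (125000−30000)/125000 = 0.7600; (125000−45000)/125000 = 0.6400; (125000−50000)/125000 = 0.6000; (125000−70000)/125000 = 0.4400; (125000−85000)/125000 = 0.3200.
Squared: 0.5776; 0.4096; 0.3600; 0.1936; 0.1024.
Sum = 1.643200; P₂ = 1.643200 / 8 = 0.2054.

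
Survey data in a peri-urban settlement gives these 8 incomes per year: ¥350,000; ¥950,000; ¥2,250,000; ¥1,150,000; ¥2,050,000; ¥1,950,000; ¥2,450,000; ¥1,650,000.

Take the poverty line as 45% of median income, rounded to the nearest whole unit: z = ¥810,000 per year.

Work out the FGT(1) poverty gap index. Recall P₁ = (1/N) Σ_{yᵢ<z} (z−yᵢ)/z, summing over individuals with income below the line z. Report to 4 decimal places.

0.0710

Poor units: ¥350,000 (q = 1 of N = 8).
Normalized shortfalls: (810000−350000)/810000 = 0.5679.
Sum of shortfalls = 0.567901; P₁ averages over all N: 0.567901 / 8 = 0.0710.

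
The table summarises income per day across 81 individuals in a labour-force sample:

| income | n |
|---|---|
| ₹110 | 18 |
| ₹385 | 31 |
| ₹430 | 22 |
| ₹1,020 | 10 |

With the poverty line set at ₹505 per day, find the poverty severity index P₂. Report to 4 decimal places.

Below the line: 18×₹110, 31×₹385, 22×₹430 (q = 71 of N = 81).
Gap ratios (z−y)/z: (505−110)/505 = 0.7822 (×18); (505−385)/505 = 0.2376 (×31); (505−430)/505 = 0.1485 (×22).
Squared: 0.6118 (×18); 0.0565 (×31); 0.0221 (×22).
Sum = 13.248113; P₂ = 13.248113 / 81 = 0.1636.

0.1636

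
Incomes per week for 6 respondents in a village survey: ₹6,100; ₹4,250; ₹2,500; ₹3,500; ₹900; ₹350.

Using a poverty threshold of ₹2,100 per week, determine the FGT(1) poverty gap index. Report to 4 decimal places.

Below z: ₹350, ₹900 (q = 2 of N = 6).
Gap ratios (z−y)/z: (2100−350)/2100 = 0.8333; (2100−900)/2100 = 0.5714.
Sum of shortfalls = 1.404762; P₁ averages over all N: 1.404762 / 6 = 0.2341.

0.2341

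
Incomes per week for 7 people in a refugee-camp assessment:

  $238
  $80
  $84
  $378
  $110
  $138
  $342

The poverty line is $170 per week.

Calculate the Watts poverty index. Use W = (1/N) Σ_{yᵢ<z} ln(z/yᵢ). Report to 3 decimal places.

Incomes under z: $80, $84, $110, $138 (q = 4 of N = 7).
Log gaps: ln(170/80) = 0.7538; ln(170/84) = 0.7050; ln(170/110) = 0.4353; ln(170/138) = 0.2085.
W = 2.102616 / 7 = 0.300.

0.300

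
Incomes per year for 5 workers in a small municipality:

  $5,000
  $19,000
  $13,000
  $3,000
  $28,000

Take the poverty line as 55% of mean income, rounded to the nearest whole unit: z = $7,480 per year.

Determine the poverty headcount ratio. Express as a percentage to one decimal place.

2 of the 5 workers have income below $7,480.
H = 2/5 = 40.0%.

40.0%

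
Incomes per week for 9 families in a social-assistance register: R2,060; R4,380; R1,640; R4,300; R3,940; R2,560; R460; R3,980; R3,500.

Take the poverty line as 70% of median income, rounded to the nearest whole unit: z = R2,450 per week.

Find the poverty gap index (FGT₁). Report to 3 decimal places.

0.145

Incomes under z: R460, R1,640, R2,060 (q = 3 of N = 9).
Relative gaps: (2450−460)/2450 = 0.8122; (2450−1640)/2450 = 0.3306; (2450−2060)/2450 = 0.1592.
Σ = 1.302041. Dividing by the full population N = 9 gives P₁ = 0.145.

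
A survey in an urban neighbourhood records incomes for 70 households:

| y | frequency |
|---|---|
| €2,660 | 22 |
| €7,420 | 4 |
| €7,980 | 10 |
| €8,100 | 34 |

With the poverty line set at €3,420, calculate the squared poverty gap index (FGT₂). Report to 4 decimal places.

Incomes under z: 22×€2,660 (q = 22 of N = 70).
Shortfall ratios: (3420−2660)/3420 = 0.2222 (×22).
Squared: 0.0494 (×22).
Sum = 1.086420; P₂ = 1.086420 / 70 = 0.0155.

0.0155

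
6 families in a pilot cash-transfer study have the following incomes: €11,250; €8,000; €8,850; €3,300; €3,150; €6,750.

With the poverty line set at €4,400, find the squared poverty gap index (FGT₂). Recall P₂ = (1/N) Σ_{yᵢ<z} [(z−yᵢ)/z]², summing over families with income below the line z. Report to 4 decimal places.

0.0239

Incomes under z: €3,150, €3,300 (q = 2 of N = 6).
Normalized shortfalls: (4400−3150)/4400 = 0.2841; (4400−3300)/4400 = 0.2500.
Squared: 0.0807; 0.0625.
Sum = 0.143208; P₂ = 0.143208 / 6 = 0.0239.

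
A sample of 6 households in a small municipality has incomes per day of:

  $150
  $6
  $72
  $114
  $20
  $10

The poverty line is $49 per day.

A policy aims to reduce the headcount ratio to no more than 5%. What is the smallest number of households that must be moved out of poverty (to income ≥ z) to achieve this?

Currently q = 3 of N = 6 are below the line (H = 0.500).
A headcount ratio of at most 5% allows at most ⌊0.05 × 6⌋ = 0 poor households.
So at least 3 − 0 = 3 must be lifted.

3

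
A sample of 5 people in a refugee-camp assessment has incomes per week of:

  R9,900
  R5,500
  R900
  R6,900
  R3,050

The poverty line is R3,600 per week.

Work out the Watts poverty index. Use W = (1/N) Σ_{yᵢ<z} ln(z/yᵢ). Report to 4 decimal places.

0.3104

Incomes under z: R900, R3,050 (q = 2 of N = 5).
ln(z/y) terms: ln(3600/900) = 1.3863; ln(3600/3050) = 0.1658.
W = 1.552087 / 5 = 0.3104.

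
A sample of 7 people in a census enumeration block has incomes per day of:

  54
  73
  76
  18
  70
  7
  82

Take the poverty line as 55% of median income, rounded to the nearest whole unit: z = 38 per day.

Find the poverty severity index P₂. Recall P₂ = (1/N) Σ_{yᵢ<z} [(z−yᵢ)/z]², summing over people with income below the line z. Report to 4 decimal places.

Below z: 7, 18 (q = 2 of N = 7).
Normalized shortfalls: (38−7)/38 = 0.8158; (38−18)/38 = 0.5263.
Squared: 0.6655; 0.2770.
Sum = 0.942521; P₂ = 0.942521 / 7 = 0.1346.

0.1346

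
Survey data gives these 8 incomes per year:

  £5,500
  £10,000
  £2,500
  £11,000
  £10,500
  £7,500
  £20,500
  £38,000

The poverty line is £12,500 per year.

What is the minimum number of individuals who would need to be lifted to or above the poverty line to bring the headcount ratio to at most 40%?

Currently q = 6 of N = 8 are below the line (H = 0.750).
A headcount ratio of at most 40% allows at most ⌊0.40 × 8⌋ = 3 poor individuals.
So at least 6 − 3 = 3 must be lifted.

3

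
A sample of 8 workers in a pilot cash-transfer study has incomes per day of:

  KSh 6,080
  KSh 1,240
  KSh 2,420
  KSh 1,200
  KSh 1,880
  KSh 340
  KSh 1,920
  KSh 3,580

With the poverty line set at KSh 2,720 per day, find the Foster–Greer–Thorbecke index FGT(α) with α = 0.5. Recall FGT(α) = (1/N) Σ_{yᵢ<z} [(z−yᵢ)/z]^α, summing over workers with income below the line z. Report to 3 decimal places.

Below z: KSh 340, KSh 1,200, KSh 1,240, KSh 1,880, KSh 1,920, KSh 2,420 (q = 6 of N = 8).
Gap ratios (z−y)/z: (2720−340)/2720 = 0.8750; (2720−1200)/2720 = 0.5588; (2720−1240)/2720 = 0.5441; (2720−1880)/2720 = 0.3088; (2720−1920)/2720 = 0.2941; (2720−2420)/2720 = 0.1103.
Raised to α = 0.5: 0.93541; 0.74755; 0.73764; 0.55572; 0.54233; 0.33211.
Sum = 3.850753; FGT(0.5) = 3.850753 / 8 = 0.481.

0.481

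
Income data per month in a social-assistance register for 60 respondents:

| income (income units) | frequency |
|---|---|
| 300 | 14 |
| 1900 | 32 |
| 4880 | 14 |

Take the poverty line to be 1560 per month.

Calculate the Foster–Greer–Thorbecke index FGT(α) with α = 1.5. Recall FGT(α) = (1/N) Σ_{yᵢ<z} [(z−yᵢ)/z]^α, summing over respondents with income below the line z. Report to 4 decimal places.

Below z: 14×300 (q = 14 of N = 60).
Normalized shortfalls: (1560−300)/1560 = 0.8077 (×14).
Raised to α = 1.5: 0.72589 (×14).
Sum = 10.162416; FGT(1.5) = 10.162416 / 60 = 0.1694.

0.1694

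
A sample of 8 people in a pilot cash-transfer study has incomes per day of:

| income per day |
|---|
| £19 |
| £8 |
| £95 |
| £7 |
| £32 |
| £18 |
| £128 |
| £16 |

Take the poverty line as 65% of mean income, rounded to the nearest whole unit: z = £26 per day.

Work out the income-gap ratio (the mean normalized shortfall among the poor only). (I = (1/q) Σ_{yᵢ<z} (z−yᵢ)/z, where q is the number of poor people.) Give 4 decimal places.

0.4769

Below z: £7, £8, £16, £18, £19 (q = 5 of N = 8).
Relative gaps: 0.7308, 0.6923, 0.3846, 0.3077, 0.2692; sum = 2.384615.
The income-gap ratio divides by q (the poor only): 2.384615 / 5 = 0.4769.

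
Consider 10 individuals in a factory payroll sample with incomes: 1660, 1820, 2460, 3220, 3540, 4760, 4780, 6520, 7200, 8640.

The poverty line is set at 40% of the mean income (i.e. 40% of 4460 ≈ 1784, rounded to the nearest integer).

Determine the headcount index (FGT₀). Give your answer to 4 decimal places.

1 of the 10 individuals have income below 1784.
H = 1/10 = 0.1000.

0.1000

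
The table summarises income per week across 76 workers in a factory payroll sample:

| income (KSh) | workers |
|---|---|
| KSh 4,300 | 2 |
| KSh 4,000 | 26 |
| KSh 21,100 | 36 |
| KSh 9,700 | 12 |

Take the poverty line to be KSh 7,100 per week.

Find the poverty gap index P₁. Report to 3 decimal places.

Incomes under z: 26×KSh 4,000, 2×KSh 4,300 (q = 28 of N = 76).
Relative gaps: (7100−4000)/7100 = 0.4366 (×26); (7100−4300)/7100 = 0.3944 (×2).
Sum of shortfalls = 12.140845; P₁ averages over all N: 12.140845 / 76 = 0.160.

0.160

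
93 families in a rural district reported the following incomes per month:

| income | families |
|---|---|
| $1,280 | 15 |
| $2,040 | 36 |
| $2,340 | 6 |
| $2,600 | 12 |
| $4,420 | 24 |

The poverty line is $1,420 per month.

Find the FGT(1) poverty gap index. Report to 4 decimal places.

Below z: 15×$1,280 (q = 15 of N = 93).
Relative gaps: (1420−1280)/1420 = 0.0986 (×15).
Σ = 1.478873. Dividing by the full population N = 93 gives P₁ = 0.0159.

0.0159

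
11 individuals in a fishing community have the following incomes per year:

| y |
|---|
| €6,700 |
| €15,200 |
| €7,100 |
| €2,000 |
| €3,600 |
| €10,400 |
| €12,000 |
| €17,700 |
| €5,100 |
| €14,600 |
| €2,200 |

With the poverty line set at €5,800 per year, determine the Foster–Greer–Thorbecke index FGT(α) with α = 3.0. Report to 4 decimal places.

0.0524

Incomes under z: €2,000, €2,200, €3,600, €5,100 (q = 4 of N = 11).
Normalized shortfalls: (5800−2000)/5800 = 0.6552; (5800−2200)/5800 = 0.6207; (5800−3600)/5800 = 0.3793; (5800−5100)/5800 = 0.1207.
Raised to α = 3.0: 0.28123; 0.23912; 0.05457; 0.00176.
Sum = 0.576689; FGT(3.0) = 0.576689 / 11 = 0.0524.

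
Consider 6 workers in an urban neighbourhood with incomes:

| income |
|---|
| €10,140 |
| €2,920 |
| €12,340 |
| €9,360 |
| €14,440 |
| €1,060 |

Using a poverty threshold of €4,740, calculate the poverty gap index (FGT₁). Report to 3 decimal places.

Below z: €1,060, €2,920 (q = 2 of N = 6).
Relative gaps: (4740−1060)/4740 = 0.7764; (4740−2920)/4740 = 0.3840.
Σ = 1.160338. Dividing by the full population N = 6 gives P₁ = 0.193.

0.193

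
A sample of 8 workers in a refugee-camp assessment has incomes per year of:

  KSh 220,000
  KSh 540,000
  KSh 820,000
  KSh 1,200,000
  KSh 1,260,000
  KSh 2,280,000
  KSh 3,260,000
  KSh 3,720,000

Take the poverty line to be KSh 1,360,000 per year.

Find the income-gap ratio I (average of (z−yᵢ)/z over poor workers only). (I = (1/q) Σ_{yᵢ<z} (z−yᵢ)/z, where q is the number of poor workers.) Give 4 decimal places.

0.4059

Incomes under z: KSh 220,000, KSh 540,000, KSh 820,000, KSh 1,200,000, KSh 1,260,000 (q = 5 of N = 8).
Shortfall ratios (z−y)/z: 0.8382, 0.6029, 0.3971, 0.1176, 0.0735; sum = 2.029412.
I averages over the q = 5 poor units only: 2.029412 / 5 = 0.4059.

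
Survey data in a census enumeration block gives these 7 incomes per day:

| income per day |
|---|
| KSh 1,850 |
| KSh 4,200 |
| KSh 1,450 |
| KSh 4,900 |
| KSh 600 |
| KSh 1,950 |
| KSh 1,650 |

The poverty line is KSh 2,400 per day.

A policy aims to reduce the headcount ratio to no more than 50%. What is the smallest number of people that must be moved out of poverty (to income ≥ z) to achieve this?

2

Currently q = 5 of N = 7 are below the line (H = 0.714).
A headcount ratio of at most 50% allows at most ⌊0.50 × 7⌋ = 3 poor people.
So at least 5 − 3 = 2 must be lifted.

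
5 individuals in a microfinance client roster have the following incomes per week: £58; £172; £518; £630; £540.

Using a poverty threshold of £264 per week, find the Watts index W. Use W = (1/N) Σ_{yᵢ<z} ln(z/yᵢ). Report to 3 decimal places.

Incomes under z: £58, £172 (q = 2 of N = 5).
ln(z/y) terms: ln(264/58) = 1.5155; ln(264/172) = 0.4285.
W = 1.943961 / 5 = 0.389.

0.389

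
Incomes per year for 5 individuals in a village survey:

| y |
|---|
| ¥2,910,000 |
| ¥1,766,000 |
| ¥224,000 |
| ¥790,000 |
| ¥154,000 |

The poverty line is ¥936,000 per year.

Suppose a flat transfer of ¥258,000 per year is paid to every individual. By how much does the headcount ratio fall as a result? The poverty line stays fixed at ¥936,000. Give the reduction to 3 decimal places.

0.200

Before: below the line — ¥154,000, ¥224,000, ¥790,000; headcount ratio = 0.60000.
After the ¥258,000 transfer: below the line — ¥412,000, ¥482,000; headcount ratio = 0.40000.
Reduction = 0.60000 − 0.40000 = 0.200.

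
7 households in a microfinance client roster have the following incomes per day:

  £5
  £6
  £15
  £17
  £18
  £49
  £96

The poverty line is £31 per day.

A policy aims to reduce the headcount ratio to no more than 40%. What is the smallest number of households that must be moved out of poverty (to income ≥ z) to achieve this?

Currently q = 5 of N = 7 are below the line (H = 0.714).
A headcount ratio of at most 40% allows at most ⌊0.40 × 7⌋ = 2 poor households.
So at least 5 − 2 = 3 must be lifted.

3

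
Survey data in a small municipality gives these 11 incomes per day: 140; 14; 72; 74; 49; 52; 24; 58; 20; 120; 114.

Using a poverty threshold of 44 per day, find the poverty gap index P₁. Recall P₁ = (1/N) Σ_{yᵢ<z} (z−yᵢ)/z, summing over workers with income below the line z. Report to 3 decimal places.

0.153

Incomes under z: 14, 20, 24 (q = 3 of N = 11).
Relative gaps: (44−14)/44 = 0.6818; (44−20)/44 = 0.5455; (44−24)/44 = 0.4545.
Σ = 1.681818. Dividing by the full population N = 11 gives P₁ = 0.153.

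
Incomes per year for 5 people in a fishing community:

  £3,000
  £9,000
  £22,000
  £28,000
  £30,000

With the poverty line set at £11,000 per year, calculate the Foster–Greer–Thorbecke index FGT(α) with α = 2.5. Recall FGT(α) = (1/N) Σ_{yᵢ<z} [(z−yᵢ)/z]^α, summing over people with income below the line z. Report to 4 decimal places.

Below z: £3,000, £9,000 (q = 2 of N = 5).
Relative gaps: (11000−3000)/11000 = 0.7273; (11000−9000)/11000 = 0.1818.
Raised to α = 2.5: 0.45107; 0.01410.
Sum = 0.465165; FGT(2.5) = 0.465165 / 5 = 0.0930.

0.0930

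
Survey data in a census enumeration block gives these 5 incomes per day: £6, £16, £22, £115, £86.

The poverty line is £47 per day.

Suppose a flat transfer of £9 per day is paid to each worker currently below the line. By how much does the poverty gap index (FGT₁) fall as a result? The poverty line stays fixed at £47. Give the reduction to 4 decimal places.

Before: below the line — £6, £16, £22; poverty gap index (FGT₁) = 0.412766.
After the £9 transfer: below the line — £15, £25, £31; poverty gap index (FGT₁) = 0.297872.
Reduction = 0.412766 − 0.297872 = 0.1149.

0.1149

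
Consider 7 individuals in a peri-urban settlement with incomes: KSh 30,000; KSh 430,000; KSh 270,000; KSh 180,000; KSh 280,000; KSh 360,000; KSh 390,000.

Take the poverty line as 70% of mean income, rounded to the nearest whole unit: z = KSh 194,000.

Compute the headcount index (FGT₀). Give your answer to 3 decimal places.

2 of the 7 individuals have income below KSh 194,000.
H = 2/7 = 0.286.

0.286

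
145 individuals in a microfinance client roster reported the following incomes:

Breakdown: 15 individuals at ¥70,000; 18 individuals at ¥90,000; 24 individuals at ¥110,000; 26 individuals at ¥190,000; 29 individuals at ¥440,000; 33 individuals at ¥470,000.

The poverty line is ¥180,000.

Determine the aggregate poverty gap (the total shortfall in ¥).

¥4,950,000

Incomes under z: 15×¥70,000, 18×¥90,000, 24×¥110,000 (q = 57 of N = 145).
Individual gaps: 15×(180000−70000) = 1650000; 18×(180000−90000) = 1620000; 24×(180000−110000) = 1680000.
Aggregate gap = ¥4,950,000.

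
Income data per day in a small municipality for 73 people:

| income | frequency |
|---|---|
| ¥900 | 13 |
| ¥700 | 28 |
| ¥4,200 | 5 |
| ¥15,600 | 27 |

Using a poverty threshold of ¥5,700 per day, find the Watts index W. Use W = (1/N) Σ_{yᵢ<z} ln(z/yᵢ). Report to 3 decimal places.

Poor units: 28×¥700, 13×¥900, 5×¥4,200 (q = 46 of N = 73).
ln(z/y) terms: ln(5700/700) = 2.0971 (×28); ln(5700/900) = 1.8458 (×13); ln(5700/4200) = 0.3054 (×5).
W = 84.242607 / 73 = 1.154.

1.154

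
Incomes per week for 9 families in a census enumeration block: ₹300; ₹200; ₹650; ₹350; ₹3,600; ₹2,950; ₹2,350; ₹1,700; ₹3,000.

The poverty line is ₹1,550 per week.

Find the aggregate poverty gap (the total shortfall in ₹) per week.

₹4,700

Below z: ₹200, ₹300, ₹350, ₹650 (q = 4 of N = 9).
Individual gaps: 1550−200 = 1350; 1550−300 = 1250; 1550−350 = 1200; 1550−650 = 900.
Aggregate gap = ₹4,700.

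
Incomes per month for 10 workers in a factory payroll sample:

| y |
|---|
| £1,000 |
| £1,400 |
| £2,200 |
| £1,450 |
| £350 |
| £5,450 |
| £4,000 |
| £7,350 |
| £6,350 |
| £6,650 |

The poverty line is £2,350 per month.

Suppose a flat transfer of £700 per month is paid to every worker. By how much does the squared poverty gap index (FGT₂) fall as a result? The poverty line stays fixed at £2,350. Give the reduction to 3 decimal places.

0.097

Before: below the line — £350, £1,000, £1,400, £1,450, £2,200; squared poverty gap index (FGT₂) = 0.13685.
After the £700 transfer: below the line — £1,050, £1,700, £2,100, £2,150; squared poverty gap index (FGT₂) = 0.04011.
Reduction = 0.13685 − 0.04011 = 0.097.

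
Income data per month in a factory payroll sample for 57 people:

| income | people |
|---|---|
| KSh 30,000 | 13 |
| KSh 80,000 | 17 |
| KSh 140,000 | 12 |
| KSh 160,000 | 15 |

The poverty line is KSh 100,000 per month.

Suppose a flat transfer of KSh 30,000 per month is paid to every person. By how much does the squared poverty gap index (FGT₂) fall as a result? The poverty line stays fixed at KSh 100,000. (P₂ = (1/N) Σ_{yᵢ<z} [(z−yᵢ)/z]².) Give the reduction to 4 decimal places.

Before: below the line — 13×KSh 30,000, 17×KSh 80,000; squared poverty gap index (FGT₂) = 0.123684.
After the KSh 30,000 transfer: below the line — 13×KSh 60,000; squared poverty gap index (FGT₂) = 0.036491.
Reduction = 0.123684 − 0.036491 = 0.0872.

0.0872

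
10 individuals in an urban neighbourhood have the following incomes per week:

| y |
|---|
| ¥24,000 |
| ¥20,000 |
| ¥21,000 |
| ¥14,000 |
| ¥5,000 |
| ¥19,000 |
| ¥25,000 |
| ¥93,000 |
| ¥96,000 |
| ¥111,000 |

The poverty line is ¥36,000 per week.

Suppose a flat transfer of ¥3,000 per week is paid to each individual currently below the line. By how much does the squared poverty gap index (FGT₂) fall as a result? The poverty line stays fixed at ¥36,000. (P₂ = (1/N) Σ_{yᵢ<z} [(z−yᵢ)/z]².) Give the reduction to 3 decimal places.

0.053

Before: below the line — ¥5,000, ¥14,000, ¥19,000, ¥20,000, ¥21,000, ¥24,000, ¥25,000; squared poverty gap index (FGT₂) = 0.19136.
After the ¥3,000 transfer: below the line — ¥8,000, ¥17,000, ¥22,000, ¥23,000, ¥24,000, ¥27,000, ¥28,000; squared poverty gap index (FGT₂) = 0.13881.
Reduction = 0.19136 − 0.13881 = 0.053.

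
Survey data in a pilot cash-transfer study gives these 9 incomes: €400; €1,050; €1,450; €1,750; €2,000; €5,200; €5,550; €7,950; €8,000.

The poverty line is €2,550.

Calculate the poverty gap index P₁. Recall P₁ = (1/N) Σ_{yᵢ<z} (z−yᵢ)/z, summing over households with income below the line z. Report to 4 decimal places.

Incomes under z: €400, €1,050, €1,450, €1,750, €2,000 (q = 5 of N = 9).
Relative gaps: (2550−400)/2550 = 0.8431; (2550−1050)/2550 = 0.5882; (2550−1450)/2550 = 0.4314; (2550−1750)/2550 = 0.3137; (2550−2000)/2550 = 0.2157.
Sum of shortfalls = 2.392157; P₁ averages over all N: 2.392157 / 9 = 0.2658.

0.2658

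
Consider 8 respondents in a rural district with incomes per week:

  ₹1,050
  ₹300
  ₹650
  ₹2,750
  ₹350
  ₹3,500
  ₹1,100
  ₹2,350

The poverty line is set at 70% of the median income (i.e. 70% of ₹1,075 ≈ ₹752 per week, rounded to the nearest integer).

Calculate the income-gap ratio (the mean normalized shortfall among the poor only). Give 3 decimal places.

0.424

Below the line: ₹300, ₹350, ₹650 (q = 3 of N = 8).
Relative gaps: 0.6011, 0.5346, 0.1356; sum = 1.271277.
The income-gap ratio divides by q (the poor only): 1.271277 / 3 = 0.424.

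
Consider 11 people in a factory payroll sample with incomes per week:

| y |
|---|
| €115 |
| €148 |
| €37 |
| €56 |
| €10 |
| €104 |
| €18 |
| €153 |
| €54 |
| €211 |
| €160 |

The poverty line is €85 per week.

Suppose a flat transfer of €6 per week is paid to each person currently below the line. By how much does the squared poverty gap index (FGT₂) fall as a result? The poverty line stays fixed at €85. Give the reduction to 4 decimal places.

Before: below the line — €10, €18, €37, €54, €56; squared poverty gap index (FGT₂) = 0.178924.
After the €6 transfer: below the line — €16, €24, €43, €60, €62; squared poverty gap index (FGT₂) = 0.143441.
Reduction = 0.178924 − 0.143441 = 0.0355.

0.0355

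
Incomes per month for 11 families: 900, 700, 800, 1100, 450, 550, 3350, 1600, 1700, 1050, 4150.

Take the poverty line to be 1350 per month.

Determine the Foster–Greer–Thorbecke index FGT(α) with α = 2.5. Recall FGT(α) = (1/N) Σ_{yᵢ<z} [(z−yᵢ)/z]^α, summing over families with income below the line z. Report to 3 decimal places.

Below the line: 450, 550, 700, 800, 900, 1050, 1100 (q = 7 of N = 11).
Normalized shortfalls: (1350−450)/1350 = 0.6667; (1350−550)/1350 = 0.5926; (1350−700)/1350 = 0.4815; (1350−800)/1350 = 0.4074; (1350−900)/1350 = 0.3333; (1350−1050)/1350 = 0.2222; (1350−1100)/1350 = 0.1852.
Raised to α = 2.5: 0.36289; 0.27033; 0.16086; 0.10594; 0.06415; 0.02328; 0.01476.
Sum = 1.002205; FGT(2.5) = 1.002205 / 11 = 0.091.

0.091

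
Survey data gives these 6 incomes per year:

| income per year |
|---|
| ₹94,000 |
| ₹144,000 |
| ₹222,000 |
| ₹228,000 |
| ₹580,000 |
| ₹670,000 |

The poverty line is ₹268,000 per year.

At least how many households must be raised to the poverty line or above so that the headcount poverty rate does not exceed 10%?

4 of the 6 households are poor, so H = 4/6 = 0.667.
A headcount ratio of at most 10% allows at most ⌊0.10 × 6⌋ = 0 poor households.
So at least 4 − 0 = 4 must be lifted.

4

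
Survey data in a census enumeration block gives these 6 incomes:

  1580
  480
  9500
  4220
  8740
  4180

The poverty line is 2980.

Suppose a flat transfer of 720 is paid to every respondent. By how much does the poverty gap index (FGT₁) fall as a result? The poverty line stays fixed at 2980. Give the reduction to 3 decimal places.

0.081

Before: below the line — 480, 1580; poverty gap index (FGT₁) = 0.21812.
After the 720 transfer: below the line — 1200, 2300; poverty gap index (FGT₁) = 0.13758.
Reduction = 0.21812 − 0.13758 = 0.081.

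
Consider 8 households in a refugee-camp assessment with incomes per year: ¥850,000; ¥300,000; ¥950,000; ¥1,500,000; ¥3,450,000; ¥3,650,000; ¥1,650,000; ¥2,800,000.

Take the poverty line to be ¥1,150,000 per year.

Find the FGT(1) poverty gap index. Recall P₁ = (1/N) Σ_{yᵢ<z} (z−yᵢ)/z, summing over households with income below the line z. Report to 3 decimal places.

Below the line: ¥300,000, ¥850,000, ¥950,000 (q = 3 of N = 8).
Gap ratios (z−y)/z: (1150000−300000)/1150000 = 0.7391; (1150000−850000)/1150000 = 0.2609; (1150000−950000)/1150000 = 0.1739.
Σ = 1.173913. Dividing by the full population N = 8 gives P₁ = 0.147.

0.147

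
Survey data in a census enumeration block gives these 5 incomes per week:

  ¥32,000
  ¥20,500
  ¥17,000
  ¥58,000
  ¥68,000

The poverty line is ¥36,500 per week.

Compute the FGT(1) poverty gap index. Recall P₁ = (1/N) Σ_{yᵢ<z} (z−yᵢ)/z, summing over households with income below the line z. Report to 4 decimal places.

0.2192

Below the line: ¥17,000, ¥20,500, ¥32,000 (q = 3 of N = 5).
Shortfall ratios: (36500−17000)/36500 = 0.5342; (36500−20500)/36500 = 0.4384; (36500−32000)/36500 = 0.1233.
Sum of shortfalls = 1.095890; P₁ averages over all N: 1.095890 / 5 = 0.2192.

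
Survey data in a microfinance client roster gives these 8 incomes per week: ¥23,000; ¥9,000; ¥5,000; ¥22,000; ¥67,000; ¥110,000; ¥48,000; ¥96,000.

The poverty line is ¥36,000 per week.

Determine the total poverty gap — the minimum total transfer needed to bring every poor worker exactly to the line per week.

Incomes under z: ¥5,000, ¥9,000, ¥22,000, ¥23,000 (q = 4 of N = 8).
Individual gaps: 36000−5000 = 31000; 36000−9000 = 27000; 36000−22000 = 14000; 36000−23000 = 13000.
Aggregate gap = ¥85,000.

¥85,000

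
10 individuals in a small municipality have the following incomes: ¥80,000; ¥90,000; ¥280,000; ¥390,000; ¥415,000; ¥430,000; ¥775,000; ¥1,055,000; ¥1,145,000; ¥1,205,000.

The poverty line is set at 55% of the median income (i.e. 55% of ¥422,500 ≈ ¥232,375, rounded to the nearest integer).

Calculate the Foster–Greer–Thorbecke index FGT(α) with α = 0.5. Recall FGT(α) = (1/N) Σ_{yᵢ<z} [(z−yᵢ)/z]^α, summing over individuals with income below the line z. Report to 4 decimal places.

0.1593

Below z: ¥80,000, ¥90,000 (q = 2 of N = 10).
Shortfall ratios: (232375−80000)/232375 = 0.6557; (232375−90000)/232375 = 0.6127.
Raised to α = 0.5: 0.80977; 0.78275.
Sum = 1.592519; FGT(0.5) = 1.592519 / 10 = 0.1593.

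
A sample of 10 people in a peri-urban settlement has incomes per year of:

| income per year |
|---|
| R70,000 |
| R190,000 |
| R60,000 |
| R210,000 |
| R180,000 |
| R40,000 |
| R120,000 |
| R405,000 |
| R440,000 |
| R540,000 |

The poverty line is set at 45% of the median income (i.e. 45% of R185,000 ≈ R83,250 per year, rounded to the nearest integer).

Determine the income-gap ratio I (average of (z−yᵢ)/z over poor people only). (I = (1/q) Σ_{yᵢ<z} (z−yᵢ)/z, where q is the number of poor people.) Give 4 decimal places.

0.3193

Below z: R40,000, R60,000, R70,000 (q = 3 of N = 10).
Relative gaps: 0.5195, 0.2793, 0.1592; sum = 0.957958.
I averages over the q = 3 poor units only: 0.957958 / 3 = 0.3193.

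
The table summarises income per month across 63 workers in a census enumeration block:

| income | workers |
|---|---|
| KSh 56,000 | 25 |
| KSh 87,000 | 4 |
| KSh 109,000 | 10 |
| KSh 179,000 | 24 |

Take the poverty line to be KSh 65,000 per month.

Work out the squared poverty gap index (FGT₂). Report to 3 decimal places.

0.008

Below the line: 25×KSh 56,000 (q = 25 of N = 63).
Gap ratios (z−y)/z: (65000−56000)/65000 = 0.1385 (×25).
Squared: 0.0192 (×25).
Sum = 0.479290; P₂ = 0.479290 / 63 = 0.008.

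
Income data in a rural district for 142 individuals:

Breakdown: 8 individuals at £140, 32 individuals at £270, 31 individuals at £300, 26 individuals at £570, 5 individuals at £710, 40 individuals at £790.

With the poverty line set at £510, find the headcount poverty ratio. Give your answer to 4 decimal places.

0.5000

71 of the 142 individuals have income below £510.
H = 71/142 = 0.5000.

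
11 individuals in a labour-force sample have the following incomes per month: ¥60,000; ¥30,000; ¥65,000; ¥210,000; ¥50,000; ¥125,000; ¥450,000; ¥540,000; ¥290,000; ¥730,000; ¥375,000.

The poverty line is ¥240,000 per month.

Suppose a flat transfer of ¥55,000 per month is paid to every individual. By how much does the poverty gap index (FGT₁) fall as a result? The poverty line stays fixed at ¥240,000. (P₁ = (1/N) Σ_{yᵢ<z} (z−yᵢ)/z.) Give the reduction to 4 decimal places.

Before: below the line — ¥30,000, ¥50,000, ¥60,000, ¥65,000, ¥125,000, ¥210,000; poverty gap index (FGT₁) = 0.340909.
After the ¥55,000 transfer: below the line — ¥85,000, ¥105,000, ¥115,000, ¥120,000, ¥180,000; poverty gap index (FGT₁) = 0.225379.
Reduction = 0.340909 − 0.225379 = 0.1155.

0.1155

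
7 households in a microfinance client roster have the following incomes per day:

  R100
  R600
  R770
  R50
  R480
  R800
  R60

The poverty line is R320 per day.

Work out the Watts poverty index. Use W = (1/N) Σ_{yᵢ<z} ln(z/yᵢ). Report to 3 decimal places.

Below the line: R50, R60, R100 (q = 3 of N = 7).
Log shortfalls: ln(320/50) = 1.8563; ln(320/60) = 1.6740; ln(320/100) = 1.1632.
W = 4.693425 / 7 = 0.670.

0.670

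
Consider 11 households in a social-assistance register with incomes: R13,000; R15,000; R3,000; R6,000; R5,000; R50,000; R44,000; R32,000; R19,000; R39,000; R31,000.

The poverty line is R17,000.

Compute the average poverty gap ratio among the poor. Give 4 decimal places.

Poor units: R3,000, R5,000, R6,000, R13,000, R15,000 (q = 5 of N = 11).
Relative gaps: 0.8235, 0.7059, 0.6471, 0.2353, 0.1176; sum = 2.529412.
The income-gap ratio divides by q (the poor only): 2.529412 / 5 = 0.5059.

0.5059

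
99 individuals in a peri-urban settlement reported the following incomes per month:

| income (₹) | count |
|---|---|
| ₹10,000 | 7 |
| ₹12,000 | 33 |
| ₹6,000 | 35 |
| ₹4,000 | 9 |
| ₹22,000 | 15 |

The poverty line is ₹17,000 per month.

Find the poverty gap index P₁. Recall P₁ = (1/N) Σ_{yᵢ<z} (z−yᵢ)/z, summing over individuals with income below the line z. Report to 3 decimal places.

Below z: 9×₹4,000, 35×₹6,000, 7×₹10,000, 33×₹12,000 (q = 84 of N = 99).
Normalized shortfalls: (17000−4000)/17000 = 0.7647 (×9); (17000−6000)/17000 = 0.6471 (×35); (17000−10000)/17000 = 0.4118 (×7); (17000−12000)/17000 = 0.2941 (×33).
Σ = 42.117647. Dividing by the full population N = 99 gives P₁ = 0.425.

0.425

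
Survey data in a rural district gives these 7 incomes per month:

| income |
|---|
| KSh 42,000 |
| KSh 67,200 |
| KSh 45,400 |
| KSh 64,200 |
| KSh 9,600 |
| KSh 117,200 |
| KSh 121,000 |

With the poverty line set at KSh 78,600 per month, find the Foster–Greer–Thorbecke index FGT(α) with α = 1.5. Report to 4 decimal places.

0.2212

Incomes under z: KSh 9,600, KSh 42,000, KSh 45,400, KSh 64,200, KSh 67,200 (q = 5 of N = 7).
Normalized shortfalls: (78600−9600)/78600 = 0.8779; (78600−42000)/78600 = 0.4656; (78600−45400)/78600 = 0.4224; (78600−64200)/78600 = 0.1832; (78600−67200)/78600 = 0.1450.
Raised to α = 1.5: 0.82251; 0.31775; 0.27452; 0.07842; 0.05524.
Sum = 1.548432; FGT(1.5) = 1.548432 / 7 = 0.2212.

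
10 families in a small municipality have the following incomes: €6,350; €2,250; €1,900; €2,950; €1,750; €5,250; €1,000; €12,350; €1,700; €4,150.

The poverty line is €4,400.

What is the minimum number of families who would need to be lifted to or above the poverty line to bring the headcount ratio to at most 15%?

6

7 of the 10 families are poor, so H = 7/10 = 0.700.
A headcount ratio of at most 15% allows at most ⌊0.15 × 10⌋ = 1 poor families.
So at least 7 − 1 = 6 must be lifted.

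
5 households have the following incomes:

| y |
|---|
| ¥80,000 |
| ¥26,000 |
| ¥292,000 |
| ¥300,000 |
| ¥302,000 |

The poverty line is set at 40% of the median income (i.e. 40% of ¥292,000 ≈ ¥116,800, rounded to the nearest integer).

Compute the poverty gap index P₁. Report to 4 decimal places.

0.2185

Poor units: ¥26,000, ¥80,000 (q = 2 of N = 5).
Gap ratios (z−y)/z: (116800−26000)/116800 = 0.7774; (116800−80000)/116800 = 0.3151.
Sum of shortfalls = 1.092466; P₁ averages over all N: 1.092466 / 5 = 0.2185.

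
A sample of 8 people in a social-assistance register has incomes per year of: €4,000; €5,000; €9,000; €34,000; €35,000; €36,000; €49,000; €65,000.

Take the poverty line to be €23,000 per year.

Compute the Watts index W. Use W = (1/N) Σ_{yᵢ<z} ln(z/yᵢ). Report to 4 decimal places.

0.5267

Below z: €4,000, €5,000, €9,000 (q = 3 of N = 8).
Log gaps: ln(23000/4000) = 1.7492; ln(23000/5000) = 1.5261; ln(23000/9000) = 0.9383.
W = 4.213526 / 8 = 0.5267.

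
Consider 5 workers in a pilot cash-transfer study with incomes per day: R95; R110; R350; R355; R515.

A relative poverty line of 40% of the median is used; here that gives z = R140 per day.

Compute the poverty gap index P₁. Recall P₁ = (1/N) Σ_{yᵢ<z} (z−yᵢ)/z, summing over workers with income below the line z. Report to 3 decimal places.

Below z: R95, R110 (q = 2 of N = 5).
Shortfall ratios: (140−95)/140 = 0.3214; (140−110)/140 = 0.2143.
Σ = 0.535714. Dividing by the full population N = 5 gives P₁ = 0.107.

0.107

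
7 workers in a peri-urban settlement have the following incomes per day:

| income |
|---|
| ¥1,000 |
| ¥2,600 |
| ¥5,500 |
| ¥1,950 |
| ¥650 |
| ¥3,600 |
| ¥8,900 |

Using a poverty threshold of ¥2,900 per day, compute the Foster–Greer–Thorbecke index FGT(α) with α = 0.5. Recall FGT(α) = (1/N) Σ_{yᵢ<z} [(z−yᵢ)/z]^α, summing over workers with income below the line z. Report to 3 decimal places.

Below z: ¥650, ¥1,000, ¥1,950, ¥2,600 (q = 4 of N = 7).
Gap ratios (z−y)/z: (2900−650)/2900 = 0.7759; (2900−1000)/2900 = 0.6552; (2900−1950)/2900 = 0.3276; (2900−2600)/2900 = 0.1034.
Raised to α = 0.5: 0.88083; 0.80943; 0.57235; 0.32163.
Sum = 2.584243; FGT(0.5) = 2.584243 / 7 = 0.369.

0.369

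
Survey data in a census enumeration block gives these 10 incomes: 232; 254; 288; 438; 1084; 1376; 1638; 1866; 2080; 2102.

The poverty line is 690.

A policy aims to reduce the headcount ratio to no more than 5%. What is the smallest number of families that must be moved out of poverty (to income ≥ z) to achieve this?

4

Currently q = 4 of N = 10 are below the line (H = 0.400).
A headcount ratio of at most 5% allows at most ⌊0.05 × 10⌋ = 0 poor families.
So at least 4 − 0 = 4 must be lifted.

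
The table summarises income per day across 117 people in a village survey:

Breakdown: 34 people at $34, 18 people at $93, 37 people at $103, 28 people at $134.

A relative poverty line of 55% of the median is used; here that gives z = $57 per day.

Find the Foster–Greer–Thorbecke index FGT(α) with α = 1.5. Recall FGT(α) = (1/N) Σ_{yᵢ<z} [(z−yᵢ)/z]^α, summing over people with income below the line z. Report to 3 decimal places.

Incomes under z: 34×$34 (q = 34 of N = 117).
Relative gaps: (57−34)/57 = 0.4035 (×34).
Raised to α = 1.5: 0.25632 (×34).
Sum = 8.714819; FGT(1.5) = 8.714819 / 117 = 0.074.

0.074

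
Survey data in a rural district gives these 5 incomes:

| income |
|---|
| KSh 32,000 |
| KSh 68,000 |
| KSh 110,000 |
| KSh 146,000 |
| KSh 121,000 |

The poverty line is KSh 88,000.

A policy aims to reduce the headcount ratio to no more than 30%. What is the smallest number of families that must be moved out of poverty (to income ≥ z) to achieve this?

Currently q = 2 of N = 5 are below the line (H = 0.400).
A headcount ratio of at most 30% allows at most ⌊0.30 × 5⌋ = 1 poor families.
So at least 2 − 1 = 1 must be lifted.

1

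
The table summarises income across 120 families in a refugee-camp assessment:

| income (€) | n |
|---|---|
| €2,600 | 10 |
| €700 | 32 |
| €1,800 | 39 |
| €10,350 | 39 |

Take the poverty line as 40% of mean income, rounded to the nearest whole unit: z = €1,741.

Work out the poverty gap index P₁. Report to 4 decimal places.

0.1594

Below the line: 32×€700 (q = 32 of N = 120).
Shortfall ratios: (1741−700)/1741 = 0.5979 (×32).
Σ = 19.133831. Dividing by the full population N = 120 gives P₁ = 0.1594.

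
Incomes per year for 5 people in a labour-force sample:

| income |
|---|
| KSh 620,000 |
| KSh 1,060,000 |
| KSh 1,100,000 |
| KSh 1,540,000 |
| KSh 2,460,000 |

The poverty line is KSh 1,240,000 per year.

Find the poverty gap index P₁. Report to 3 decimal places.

0.152

Poor units: KSh 620,000, KSh 1,060,000, KSh 1,100,000 (q = 3 of N = 5).
Relative gaps: (1240000−620000)/1240000 = 0.5000; (1240000−1060000)/1240000 = 0.1452; (1240000−1100000)/1240000 = 0.1129.
Σ = 0.758065. Dividing by the full population N = 5 gives P₁ = 0.152.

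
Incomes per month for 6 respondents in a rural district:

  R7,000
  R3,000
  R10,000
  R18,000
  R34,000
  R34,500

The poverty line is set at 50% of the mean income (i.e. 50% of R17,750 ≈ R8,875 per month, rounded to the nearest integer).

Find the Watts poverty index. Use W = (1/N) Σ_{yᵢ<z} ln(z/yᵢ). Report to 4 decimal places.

Incomes under z: R3,000, R7,000 (q = 2 of N = 6).
Log shortfalls: ln(8875/3000) = 1.0846; ln(8875/7000) = 0.2373.
W = 1.321954 / 6 = 0.2203.

0.2203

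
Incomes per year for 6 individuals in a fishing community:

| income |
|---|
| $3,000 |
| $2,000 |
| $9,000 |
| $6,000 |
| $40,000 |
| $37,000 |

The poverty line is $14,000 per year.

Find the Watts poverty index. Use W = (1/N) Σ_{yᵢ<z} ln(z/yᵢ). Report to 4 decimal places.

0.7959

Below z: $2,000, $3,000, $6,000, $9,000 (q = 4 of N = 6).
Log shortfalls: ln(14000/2000) = 1.9459; ln(14000/3000) = 1.5404; ln(14000/6000) = 0.8473; ln(14000/9000) = 0.4418.
W = 4.775486 / 6 = 0.7959.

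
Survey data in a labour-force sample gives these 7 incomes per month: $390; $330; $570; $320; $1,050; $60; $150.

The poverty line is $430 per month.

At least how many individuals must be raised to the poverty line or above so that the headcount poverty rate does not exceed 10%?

Currently q = 5 of N = 7 are below the line (H = 0.714).
A headcount ratio of at most 10% allows at most ⌊0.10 × 7⌋ = 0 poor individuals.
So at least 5 − 0 = 5 must be lifted.

5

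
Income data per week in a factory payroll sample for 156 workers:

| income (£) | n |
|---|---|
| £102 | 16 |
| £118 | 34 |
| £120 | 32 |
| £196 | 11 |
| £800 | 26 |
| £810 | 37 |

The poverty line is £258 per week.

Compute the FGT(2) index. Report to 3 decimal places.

0.164

Incomes under z: 16×£102, 34×£118, 32×£120, 11×£196 (q = 93 of N = 156).
Relative gaps: (258−102)/258 = 0.6047 (×16); (258−118)/258 = 0.5426 (×34); (258−120)/258 = 0.5349 (×32); (258−196)/258 = 0.2403 (×11).
Squared: 0.3656 (×16); 0.2945 (×34); 0.2861 (×32); 0.0577 (×11).
Sum = 25.651523; P₂ = 25.651523 / 156 = 0.164.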